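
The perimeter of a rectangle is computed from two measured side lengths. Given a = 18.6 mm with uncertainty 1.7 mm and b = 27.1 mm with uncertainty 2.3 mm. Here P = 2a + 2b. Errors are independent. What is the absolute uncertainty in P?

5.72 mm

Sums and differences: (δP)² = Σ (cᵢ δxᵢ)².
  (2·δa)² = 11.6;  (2·δb)² = 21.2
δP = √(32.7) = 5.72 mm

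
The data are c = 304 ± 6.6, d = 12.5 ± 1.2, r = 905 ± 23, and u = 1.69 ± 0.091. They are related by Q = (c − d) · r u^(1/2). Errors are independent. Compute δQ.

Let w = c − d = 292. δw = √(δc² + δd²) = √(43.6 + 1.44) = 6.71, so δw/w = 0.0230.
Q is then a monomial in w, r, u:
δQ/Q = √((δw/w)² + (1·δr/r)² + (½·δu/u)²) = √(0.000530 + 0.000646 + 0.000725) = 0.0436
Q = 3.43e+05, so δQ = 0.0436 × 3.43e+05 = 15000.

15000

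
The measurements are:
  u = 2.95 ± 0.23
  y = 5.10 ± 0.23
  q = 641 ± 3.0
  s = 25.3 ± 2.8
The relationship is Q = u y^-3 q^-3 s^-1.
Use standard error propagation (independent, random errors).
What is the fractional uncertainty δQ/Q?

Products/powers → add relative errors in quadrature, weighted by exponent:
  (1·δu/u)² = (1×0.0780)² = 0.00608;  (-3·δy/y)² = (-3×0.0451)² = 0.0183;  (-3·δq/q)² = (-3×0.00468)² = 0.000197;  (-1·δs/s)² = (-1×0.111)² = 0.0122
δQ/Q = √(0.0368) = 0.192

0.192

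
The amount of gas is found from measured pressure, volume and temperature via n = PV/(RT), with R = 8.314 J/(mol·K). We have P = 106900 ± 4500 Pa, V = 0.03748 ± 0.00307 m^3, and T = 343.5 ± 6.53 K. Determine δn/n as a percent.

n is a product of powers, so relative uncertainties combine in quadrature:
  (1·δP/P)² = (1×0.0421)² = 0.00177;  (1·δV/V)² = (1×0.0819)² = 0.00671;  (-1·δT/T)² = (-1×0.0190)² = 0.000361
δn/n = √(0.00884) = 0.0940

9.40%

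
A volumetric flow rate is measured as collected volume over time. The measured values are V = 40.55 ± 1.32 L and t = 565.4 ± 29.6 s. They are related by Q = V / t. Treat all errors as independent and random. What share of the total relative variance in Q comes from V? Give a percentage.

(δQ/Q)² = (1·δV/V)² + (-1·δt/t)²
  V term: (1×0.0326)² = 0.00106
  t term: (-1×0.0524)² = 0.00274
Total = 0.00380. Share from V = 0.00106/0.00380 = 0.279.

27.9%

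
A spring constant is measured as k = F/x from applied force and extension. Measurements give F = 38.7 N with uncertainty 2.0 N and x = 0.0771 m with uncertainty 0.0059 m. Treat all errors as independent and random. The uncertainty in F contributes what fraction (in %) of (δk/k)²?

(δk/k)² = (1·δF/F)² + (-1·δx/x)²
  F term: (1×0.0517)² = 0.00267
  x term: (-1×0.0765)² = 0.00586
Total = 0.00853. Share from F = 0.00267/0.00853 = 0.313.

31.3%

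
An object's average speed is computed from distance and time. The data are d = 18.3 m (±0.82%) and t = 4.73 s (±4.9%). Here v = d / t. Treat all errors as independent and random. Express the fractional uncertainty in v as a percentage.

4.97%

Relative error in a monomial: (δv/v)² = Σ (nᵢ · δxᵢ/xᵢ)².
  (1·δd/d)² = (1×0.00820)² = 6.72e-05;  (-1·δt/t)² = (-1×0.0490)² = 0.00240
δv/v = √(0.00247) = 0.0497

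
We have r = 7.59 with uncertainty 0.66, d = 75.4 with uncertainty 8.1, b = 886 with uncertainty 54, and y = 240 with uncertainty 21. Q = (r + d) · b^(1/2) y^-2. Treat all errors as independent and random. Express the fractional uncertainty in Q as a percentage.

Let u = r + d = 83.0. δu = √(δr² + δd²) = √(0.436 + 65.6) = 8.13, so δu/u = 0.0979.
Q is then a monomial in u, b, y:
δQ/Q = √((δu/u)² + (½·δb/b)² + (-2·δy/y)²) = √(0.00959 + 0.000929 + 0.0306) = 0.203

20.3%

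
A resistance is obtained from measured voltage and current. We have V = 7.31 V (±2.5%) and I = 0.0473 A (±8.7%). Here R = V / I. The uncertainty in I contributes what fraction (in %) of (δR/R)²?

(δR/R)² = (1·δV/V)² + (-1·δI/I)²
  V term: (1×0.0250)² = 0.000625
  I term: (-1×0.0870)² = 0.00757
Total = 0.00819. Share from I = 0.00757/0.00819 = 0.924.

92.4%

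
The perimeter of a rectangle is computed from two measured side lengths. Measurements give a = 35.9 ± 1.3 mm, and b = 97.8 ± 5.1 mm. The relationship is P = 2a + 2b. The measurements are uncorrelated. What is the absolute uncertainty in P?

P is a linear combination, so absolute uncertainties add in quadrature:
  (2·δa)² = 6.76;  (2·δb)² = 104
δP = √(111) = 10.5 mm

10.5 mm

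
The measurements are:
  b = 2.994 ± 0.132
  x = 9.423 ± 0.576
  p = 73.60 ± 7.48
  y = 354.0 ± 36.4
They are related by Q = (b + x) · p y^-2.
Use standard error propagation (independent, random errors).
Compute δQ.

0.00171

Let u = b + x = 12.42. δu = √(δb² + δx²) = √(0.0174 + 0.332) = 0.591, so δu/u = 0.0476.
Q is then a monomial in u, p, y:
δQ/Q = √((δu/u)² + (1·δp/p)² + (-2·δy/y)²) = √(0.00226 + 0.0103 + 0.0423) = 0.234
Q = 0.007293, so δQ = 0.234 × 0.007293 = 0.00171.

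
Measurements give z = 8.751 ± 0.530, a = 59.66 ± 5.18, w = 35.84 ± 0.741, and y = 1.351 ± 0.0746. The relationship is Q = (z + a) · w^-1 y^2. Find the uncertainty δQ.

Let u = z + a = 68.41. δu = √(δz² + δa²) = √(0.281 + 26.8) = 5.21, so δu/u = 0.0761.
Q is then a monomial in u, w, y:
δQ/Q = √((δu/u)² + (-1·δw/w)² + (2·δy/y)²) = √(0.00579 + 0.000427 + 0.0122) = 0.136
Q = 3.484, so δQ = 0.136 × 3.484 = 0.473.

0.473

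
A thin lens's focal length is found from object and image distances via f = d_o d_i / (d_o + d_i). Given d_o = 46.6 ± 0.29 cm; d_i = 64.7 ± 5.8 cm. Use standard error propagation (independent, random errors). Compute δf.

1.02 cm

∂f/∂d_o = (d_i/(d_o+d_i))² = 0.338;  ∂f/∂d_i = (d_o/(d_o+d_i))² = 0.175
δf = √((∂f/∂d_o · δd_o)² + (∂f/∂d_i · δd_i)²) = √(0.00960 + 1.03) = 1.02 cm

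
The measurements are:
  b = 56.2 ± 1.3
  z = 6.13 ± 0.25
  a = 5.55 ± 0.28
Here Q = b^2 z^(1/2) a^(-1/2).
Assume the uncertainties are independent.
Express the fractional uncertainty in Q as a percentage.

Since Q is a product/quotient, work with relative uncertainties:
  (2·δb/b)² = (2×0.0231)² = 0.00214;  (½·δz/z)² = (0.5×0.0408)² = 0.000416;  (−½·δa/a)² = (-0.5×0.0505)² = 0.000636
δQ/Q = √(0.00319) = 0.0565

5.65%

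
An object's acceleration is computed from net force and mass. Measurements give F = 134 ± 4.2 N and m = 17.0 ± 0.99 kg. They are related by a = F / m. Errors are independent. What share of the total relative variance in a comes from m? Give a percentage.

(δa/a)² = (1·δF/F)² + (-1·δm/m)²
  F term: (1×0.0313)² = 0.000982
  m term: (-1×0.0582)² = 0.00339
Total = 0.00437. Share from m = 0.00339/0.00437 = 0.775.

77.5%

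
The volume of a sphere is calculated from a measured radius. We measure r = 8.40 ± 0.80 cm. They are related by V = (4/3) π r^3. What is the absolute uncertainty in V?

For a monomial V ∝ r^3, fractional errors add in quadrature:
  (3·δr/r)² = (3×0.0952)² = 0.0816
δV/V = √(0.0816) = 0.286
V = 2480 cm^3, so δV = 0.286 × 2480 = 709 cm^3.

709 cm^3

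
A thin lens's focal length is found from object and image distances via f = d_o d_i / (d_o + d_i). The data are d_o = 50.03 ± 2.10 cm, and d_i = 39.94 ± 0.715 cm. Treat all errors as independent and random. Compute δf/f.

0.0211

∂f/∂d_o = (d_i/(d_o+d_i))² = 0.197;  ∂f/∂d_i = (d_o/(d_o+d_i))² = 0.309
δf = √((∂f/∂d_o · δd_o)² + (∂f/∂d_i · δd_i)²) = √(0.171 + 0.0489) = 0.469 cm
f = 22.21 cm, so δf/f = 0.469/22.21 = 0.0211.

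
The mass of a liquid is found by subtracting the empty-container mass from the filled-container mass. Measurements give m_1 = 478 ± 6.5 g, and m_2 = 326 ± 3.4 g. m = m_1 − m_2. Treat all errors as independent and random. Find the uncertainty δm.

Each term contributes (cᵢ δxᵢ)² to (δm)²:
  (δm_1)² = 42.2;  (δm_2)² = 11.6
δm = √(53.8) = 7.34 g

7.34 g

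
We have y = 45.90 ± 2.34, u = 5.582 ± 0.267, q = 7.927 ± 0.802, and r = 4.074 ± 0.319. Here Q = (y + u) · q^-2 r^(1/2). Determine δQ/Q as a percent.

Let w = y + u = 51.48. δw = √(δy² + δu²) = √(5.48 + 0.0713) = 2.36, so δw/w = 0.0457.
Q is then a monomial in w, q, r:
δQ/Q = √((δw/w)² + (-2·δq/q)² + (½·δr/r)²) = √(0.00209 + 0.0409 + 0.00153) = 0.211

21.1%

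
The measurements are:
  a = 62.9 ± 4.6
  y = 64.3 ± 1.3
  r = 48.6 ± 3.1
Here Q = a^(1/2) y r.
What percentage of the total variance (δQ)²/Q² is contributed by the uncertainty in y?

7.03%

(δQ/Q)² = (½·δa/a)² + (1·δy/y)² + (1·δr/r)²
  a term: (0.5×0.0731)² = 0.00134
  y term: (1×0.0202)² = 0.000409
  r term: (1×0.0638)² = 0.00407
Total = 0.00581. Share from y = 0.000409/0.00581 = 0.0703.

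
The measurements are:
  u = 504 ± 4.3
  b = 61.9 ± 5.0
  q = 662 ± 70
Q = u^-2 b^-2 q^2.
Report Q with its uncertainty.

Each factor contributes (exponent × relative error)² to (δQ/Q)²:
  (-2·δu/u)² = (-2×0.00853)² = 0.000291;  (-2·δb/b)² = (-2×0.0808)² = 0.0261;  (2·δq/q)² = (2×0.106)² = 0.0447
δQ/Q = √(0.0711) = 0.267
Q = 0.000450, so δQ = 0.267 × 0.000450 = 0.000120.

0.000450 ± 0.000120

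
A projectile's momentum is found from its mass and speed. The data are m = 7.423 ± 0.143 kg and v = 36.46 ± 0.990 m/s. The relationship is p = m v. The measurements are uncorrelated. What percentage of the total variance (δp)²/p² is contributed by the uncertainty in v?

66.5%

(δp/p)² = (1·δm/m)² + (1·δv/v)²
  m term: (1×0.0193)² = 0.000371
  v term: (1×0.0272)² = 0.000737
Total = 0.00111. Share from v = 0.000737/0.00111 = 0.665.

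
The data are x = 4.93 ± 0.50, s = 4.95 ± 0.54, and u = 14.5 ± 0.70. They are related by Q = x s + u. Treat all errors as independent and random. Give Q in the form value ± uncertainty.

38.9 ± 3.70

Let p = x·s = 24.4. δp/p = √((1·δx/x)² + (1·δs/s)²) = √(0.0103 + 0.0119) = 0.149, so δp = 3.63.
Q = p + u: δQ = √(δp² + δu²) = √(13.2 + 0.490) = 3.70
Q = 38.9.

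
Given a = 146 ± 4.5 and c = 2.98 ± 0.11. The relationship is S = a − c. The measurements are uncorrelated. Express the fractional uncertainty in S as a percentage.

3.15%

For a sum/difference, combine absolute errors in quadrature:
  (δa)² = 20.2;  (δc)² = 0.0121
δS = √(20.3) = 4.50
S = 143, so δS/S = 4.50/143 = 0.0315.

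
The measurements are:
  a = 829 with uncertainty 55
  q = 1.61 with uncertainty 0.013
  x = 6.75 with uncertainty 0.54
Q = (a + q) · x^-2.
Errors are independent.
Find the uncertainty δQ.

3.16

Let u = a + q = 831. δu = √(δa² + δq²) = √(3020 + 0.000169) = 55.0, so δu/u = 0.0662.
Q is then a monomial in u, x:
δQ/Q = √((δu/u)² + (-2·δx/x)²) = √(0.00438 + 0.0256) = 0.173
Q = 18.2, so δQ = 0.173 × 18.2 = 3.16.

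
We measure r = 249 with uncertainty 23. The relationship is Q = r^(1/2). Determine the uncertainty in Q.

0.729

For a monomial Q ∝ r^(1/2), fractional errors add in quadrature:
  (½·δr/r)² = (0.5×0.0924)² = 0.00213
δQ/Q = √(0.00213) = 0.0462
Q = 15.8, so δQ = 0.0462 × 15.8 = 0.729.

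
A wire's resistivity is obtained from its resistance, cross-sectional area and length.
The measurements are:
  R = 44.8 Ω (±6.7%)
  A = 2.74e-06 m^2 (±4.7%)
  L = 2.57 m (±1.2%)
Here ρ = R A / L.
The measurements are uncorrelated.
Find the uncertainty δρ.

3.95e-06 Ω·m

Since ρ is a product/quotient, work with relative uncertainties:
  (1·δR/R)² = (1×0.0670)² = 0.00449;  (1·δA/A)² = (1×0.0470)² = 0.00221;  (-1·δL/L)² = (-1×0.0120)² = 0.000144
δρ/ρ = √(0.00684) = 0.0827
ρ = 4.78e-05 Ω·m, so δρ = 0.0827 × 4.78e-05 = 3.95e-06 Ω·m.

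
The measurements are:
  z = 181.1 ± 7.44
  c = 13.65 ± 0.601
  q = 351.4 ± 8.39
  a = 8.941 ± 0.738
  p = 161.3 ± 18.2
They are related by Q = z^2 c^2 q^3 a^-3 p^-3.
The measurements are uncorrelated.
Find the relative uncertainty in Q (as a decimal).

Each factor contributes (exponent × relative error)² to (δQ/Q)²:
  (2·δz/z)² = (2×0.0411)² = 0.00675;  (2·δc/c)² = (2×0.0440)² = 0.00775;  (3·δq/q)² = (3×0.0239)² = 0.00513;  (-3·δa/a)² = (-3×0.0825)² = 0.0613;  (-3·δp/p)² = (-3×0.113)² = 0.115
δQ/Q = √(0.196) = 0.442

0.442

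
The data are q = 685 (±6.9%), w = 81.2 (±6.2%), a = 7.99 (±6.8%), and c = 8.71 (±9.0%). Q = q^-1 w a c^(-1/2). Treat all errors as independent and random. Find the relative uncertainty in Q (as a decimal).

0.124

Since Q is a product/quotient, work with relative uncertainties:
  (-1·δq/q)² = (-1×0.0690)² = 0.00476;  (1·δw/w)² = (1×0.0620)² = 0.00384;  (1·δa/a)² = (1×0.0680)² = 0.00462;  (−½·δc/c)² = (-0.5×0.0900)² = 0.00202
δQ/Q = √(0.0153) = 0.124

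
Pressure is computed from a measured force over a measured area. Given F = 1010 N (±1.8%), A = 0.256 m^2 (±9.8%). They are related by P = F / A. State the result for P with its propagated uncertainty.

3950 ± 393 Pa

Relative error in a monomial: (δP/P)² = Σ (nᵢ · δxᵢ/xᵢ)².
  (1·δF/F)² = (1×0.0180)² = 0.000324;  (-1·δA/A)² = (-1×0.0980)² = 0.00960
δP/P = √(0.00993) = 0.0996
P = 3950 Pa, so δP = 0.0996 × 3950 = 393 Pa.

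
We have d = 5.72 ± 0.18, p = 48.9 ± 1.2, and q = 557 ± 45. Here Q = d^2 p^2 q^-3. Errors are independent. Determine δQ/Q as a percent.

For a monomial Q ∝ d^2, p^2, q^-3, fractional errors add in quadrature:
  (2·δd/d)² = (2×0.0315)² = 0.00396;  (2·δp/p)² = (2×0.0245)² = 0.00241;  (-3·δq/q)² = (-3×0.0808)² = 0.0587
δQ/Q = √(0.0651) = 0.255

25.5%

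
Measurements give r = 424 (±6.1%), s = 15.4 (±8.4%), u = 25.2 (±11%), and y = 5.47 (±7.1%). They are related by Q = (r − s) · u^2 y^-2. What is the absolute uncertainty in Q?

Let w = r − s = 409. δw = √(δr² + δs²) = √(669 + 1.67) = 25.9, so δw/w = 0.0634.
Q is then a monomial in w, u, y:
δQ/Q = √((δw/w)² + (2·δu/u)² + (-2·δy/y)²) = √(0.00402 + 0.0484 + 0.0202) = 0.269
Q = 8670, so δQ = 0.269 × 8670 = 2340.

2340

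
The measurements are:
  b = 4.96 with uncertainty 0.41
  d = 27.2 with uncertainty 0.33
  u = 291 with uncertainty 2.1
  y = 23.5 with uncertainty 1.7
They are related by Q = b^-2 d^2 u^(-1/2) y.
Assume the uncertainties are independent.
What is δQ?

For a monomial Q ∝ b^-2, d^2, u^(-1/2), y, fractional errors add in quadrature:
  (-2·δb/b)² = (-2×0.0827)² = 0.0273;  (2·δd/d)² = (2×0.0121)² = 0.000589;  (−½·δu/u)² = (-0.5×0.00722)² = 1.3e-05;  (1·δy/y)² = (1×0.0723)² = 0.00523
δQ/Q = √(0.0332) = 0.182
Q = 41.4, so δQ = 0.182 × 41.4 = 7.54.

7.54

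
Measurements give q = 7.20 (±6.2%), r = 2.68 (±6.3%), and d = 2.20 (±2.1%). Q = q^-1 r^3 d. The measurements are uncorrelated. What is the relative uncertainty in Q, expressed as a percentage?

20.0%

For a monomial Q ∝ q^-1, r^3, d, fractional errors add in quadrature:
  (-1·δq/q)² = (-1×0.0620)² = 0.00384;  (3·δr/r)² = (3×0.0630)² = 0.0357;  (1·δd/d)² = (1×0.0210)² = 0.000441
δQ/Q = √(0.0400) = 0.200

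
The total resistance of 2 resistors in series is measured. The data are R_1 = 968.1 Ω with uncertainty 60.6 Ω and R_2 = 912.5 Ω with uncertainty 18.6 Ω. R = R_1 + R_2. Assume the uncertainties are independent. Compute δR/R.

Sums and differences: (δR)² = Σ (cᵢ δxᵢ)².
  (δR_1)² = 3670;  (δR_2)² = 346
δR = √(4020) = 63.4 Ω
R = 1881 Ω, so δR/R = 63.4/1881 = 0.0337.

0.0337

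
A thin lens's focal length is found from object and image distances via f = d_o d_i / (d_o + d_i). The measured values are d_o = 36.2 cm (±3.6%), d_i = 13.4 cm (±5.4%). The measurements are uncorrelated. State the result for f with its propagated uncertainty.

9.78 ± 0.397 cm

∂f/∂d_o = (d_i/(d_o+d_i))² = 0.0730;  ∂f/∂d_i = (d_o/(d_o+d_i))² = 0.533
δf = √((∂f/∂d_o · δd_o)² + (∂f/∂d_i · δd_i)²) = √(0.00905 + 0.149) = 0.397 cm
f = 9.78 cm.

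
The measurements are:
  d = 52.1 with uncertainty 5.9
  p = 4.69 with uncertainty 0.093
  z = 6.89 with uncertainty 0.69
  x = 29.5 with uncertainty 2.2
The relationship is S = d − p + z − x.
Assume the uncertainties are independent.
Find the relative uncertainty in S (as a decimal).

0.255

For a sum/difference, combine absolute errors in quadrature:
  (δd)² = 34.8;  (δp)² = 0.00865;  (δz)² = 0.476;  (δx)² = 4.84
δS = √(40.1) = 6.34
S = 24.8, so δS/S = 6.34/24.8 = 0.255.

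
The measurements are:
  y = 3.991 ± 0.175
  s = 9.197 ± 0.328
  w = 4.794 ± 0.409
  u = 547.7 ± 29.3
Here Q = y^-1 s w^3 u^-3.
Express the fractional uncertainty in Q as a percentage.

For a monomial Q ∝ y^-1, s, w^3, u^-3, fractional errors add in quadrature:
  (-1·δy/y)² = (-1×0.0438)² = 0.00192;  (1·δs/s)² = (1×0.0357)² = 0.00127;  (3·δw/w)² = (3×0.0853)² = 0.0655;  (-3·δu/u)² = (-3×0.0535)² = 0.0258
δQ/Q = √(0.0945) = 0.307

30.7%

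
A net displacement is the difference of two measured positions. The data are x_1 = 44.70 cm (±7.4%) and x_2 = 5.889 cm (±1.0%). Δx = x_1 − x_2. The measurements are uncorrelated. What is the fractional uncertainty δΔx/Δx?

Absolute uncertainties add in quadrature for a linear combination:
  (δx_1)² = 10.9;  (δx_2)² = 0.00347
δΔx = √(10.9) = 3.31 cm
Δx = 38.81 cm, so δΔx/Δx = 3.31/38.81 = 0.0852.

0.0852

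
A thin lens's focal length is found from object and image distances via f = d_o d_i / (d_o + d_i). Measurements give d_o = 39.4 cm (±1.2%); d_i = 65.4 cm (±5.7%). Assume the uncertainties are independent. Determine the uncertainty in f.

∂f/∂d_o = (d_i/(d_o+d_i))² = 0.389;  ∂f/∂d_i = (d_o/(d_o+d_i))² = 0.141
δf = √((∂f/∂d_o · δd_o)² + (∂f/∂d_i · δd_i)²) = √(0.0339 + 0.278) = 0.558 cm

0.558 cm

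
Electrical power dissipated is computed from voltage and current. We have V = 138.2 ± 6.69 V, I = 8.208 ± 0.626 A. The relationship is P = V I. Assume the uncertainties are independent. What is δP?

Each factor contributes (exponent × relative error)² to (δP/P)²:
  (1·δV/V)² = (1×0.0484)² = 0.00234;  (1·δI/I)² = (1×0.0763)² = 0.00582
δP/P = √(0.00816) = 0.0903
P = 1134 W, so δP = 0.0903 × 1134 = 102 W.

102 W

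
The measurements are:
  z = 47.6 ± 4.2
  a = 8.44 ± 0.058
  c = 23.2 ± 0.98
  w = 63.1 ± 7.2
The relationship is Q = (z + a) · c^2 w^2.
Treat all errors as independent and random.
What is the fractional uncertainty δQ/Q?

0.255

Let u = z + a = 56.0. δu = √(δz² + δa²) = √(17.6 + 0.00336) = 4.20, so δu/u = 0.0750.
Q is then a monomial in u, c, w:
δQ/Q = √((δu/u)² + (2·δc/c)² + (2·δw/w)²) = √(0.00562 + 0.00714 + 0.0521) = 0.255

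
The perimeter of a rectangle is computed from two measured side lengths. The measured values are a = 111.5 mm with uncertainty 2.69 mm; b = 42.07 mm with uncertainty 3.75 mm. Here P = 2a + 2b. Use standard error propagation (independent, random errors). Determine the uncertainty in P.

Each term contributes (cᵢ δxᵢ)² to (δP)²:
  (2·δa)² = 28.9;  (2·δb)² = 56.2
δP = √(85.2) = 9.23 mm

9.23 mm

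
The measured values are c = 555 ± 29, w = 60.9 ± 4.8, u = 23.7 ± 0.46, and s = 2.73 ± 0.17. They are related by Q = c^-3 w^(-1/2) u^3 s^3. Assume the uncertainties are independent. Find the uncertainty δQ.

Q is a product of powers, so relative uncertainties combine in quadrature:
  (-3·δc/c)² = (-3×0.0523)² = 0.0246;  (−½·δw/w)² = (-0.5×0.0788)² = 0.00155;  (3·δu/u)² = (3×0.0194)² = 0.00339;  (3·δs/s)² = (3×0.0623)² = 0.0349
δQ/Q = √(0.0644) = 0.254
Q = 0.000203, so δQ = 0.254 × 0.000203 = 5.15e-05.

5.15e-05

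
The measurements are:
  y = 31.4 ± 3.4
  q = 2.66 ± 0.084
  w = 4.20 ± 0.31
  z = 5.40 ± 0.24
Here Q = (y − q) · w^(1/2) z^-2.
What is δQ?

Let u = y − q = 28.7. δu = √(δy² + δq²) = √(11.6 + 0.00706) = 3.40, so δu/u = 0.118.
Q is then a monomial in u, w, z:
δQ/Q = √((δu/u)² + (½·δw/w)² + (-2·δz/z)²) = √(0.0140 + 0.00136 + 0.00790) = 0.153
Q = 2.02, so δQ = 0.153 × 2.02 = 0.308.

0.308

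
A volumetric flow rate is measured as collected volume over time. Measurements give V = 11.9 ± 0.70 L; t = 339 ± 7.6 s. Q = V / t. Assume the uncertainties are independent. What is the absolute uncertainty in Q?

Relative error in a monomial: (δQ/Q)² = Σ (nᵢ · δxᵢ/xᵢ)².
  (1·δV/V)² = (1×0.0588)² = 0.00346;  (-1·δt/t)² = (-1×0.0224)² = 0.000503
δQ/Q = √(0.00396) = 0.0630
Q = 0.0351 L/s, so δQ = 0.0630 × 0.0351 = 0.00221 L/s.

0.00221 L/s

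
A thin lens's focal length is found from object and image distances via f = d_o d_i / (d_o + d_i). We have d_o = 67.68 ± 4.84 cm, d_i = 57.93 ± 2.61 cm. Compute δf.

∂f/∂d_o = (d_i/(d_o+d_i))² = 0.213;  ∂f/∂d_i = (d_o/(d_o+d_i))² = 0.290
δf = √((∂f/∂d_o · δd_o)² + (∂f/∂d_i · δd_i)²) = √(1.06 + 0.574) = 1.28 cm

1.28 cm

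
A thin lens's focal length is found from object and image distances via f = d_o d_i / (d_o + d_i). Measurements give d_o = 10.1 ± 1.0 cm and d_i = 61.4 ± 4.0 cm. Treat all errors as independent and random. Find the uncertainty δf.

0.742 cm

∂f/∂d_o = (d_i/(d_o+d_i))² = 0.737;  ∂f/∂d_i = (d_o/(d_o+d_i))² = 0.0200
δf = √((∂f/∂d_o · δd_o)² + (∂f/∂d_i · δd_i)²) = √(0.544 + 0.00637) = 0.742 cm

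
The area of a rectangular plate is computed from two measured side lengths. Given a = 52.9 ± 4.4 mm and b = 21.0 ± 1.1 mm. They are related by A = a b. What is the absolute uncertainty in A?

109 mm^2

Products/powers → add relative errors in quadrature, weighted by exponent:
  (1·δa/a)² = (1×0.0832)² = 0.00692;  (1·δb/b)² = (1×0.0524)² = 0.00274
δA/A = √(0.00966) = 0.0983
A = 1110 mm^2, so δA = 0.0983 × 1110 = 109 mm^2.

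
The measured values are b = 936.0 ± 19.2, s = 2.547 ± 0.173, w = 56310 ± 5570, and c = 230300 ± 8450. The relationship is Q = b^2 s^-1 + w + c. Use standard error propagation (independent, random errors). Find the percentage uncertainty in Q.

Let p = b^2·s^-1 = 344000. δp/p = √((2·δb/b)² + (-1·δs/s)²) = √(0.00168 + 0.00461) = 0.0794, so δp = 27300.
Q = p + w + c: δQ = √(δp² + δw² + δc²) = √(7.45e+08 + 3.1e+07 + 7.14e+07) = 29100
Q = 630600, so δQ/Q = 29100/630600 = 0.0462.

4.62%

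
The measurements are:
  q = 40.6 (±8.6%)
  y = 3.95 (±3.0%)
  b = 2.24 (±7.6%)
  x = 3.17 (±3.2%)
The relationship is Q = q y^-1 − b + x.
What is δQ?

0.957

Let p = q·y^-1 = 10.3. δp/p = √((1·δq/q)² + (-1·δy/y)²) = √(0.00740 + 0.000900) = 0.0911, so δp = 0.936.
Q = p − b + x: δQ = √(δp² + δb² + δx²) = √(0.876 + 0.0290 + 0.0103) = 0.957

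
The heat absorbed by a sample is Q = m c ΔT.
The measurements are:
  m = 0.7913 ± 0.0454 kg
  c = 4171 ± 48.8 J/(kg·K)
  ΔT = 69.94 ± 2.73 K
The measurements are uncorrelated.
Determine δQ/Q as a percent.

7.04%

Each factor contributes (exponent × relative error)² to (δQ/Q)²:
  (1·δm/m)² = (1×0.0574)² = 0.00329;  (1·δc/c)² = (1×0.0117)² = 0.000137;  (1·δΔT/ΔT)² = (1×0.0390)² = 0.00152
δQ/Q = √(0.00495) = 0.0704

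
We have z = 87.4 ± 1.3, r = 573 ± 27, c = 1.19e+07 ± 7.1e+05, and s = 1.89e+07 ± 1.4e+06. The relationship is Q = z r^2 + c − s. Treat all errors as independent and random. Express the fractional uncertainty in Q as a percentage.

Let p = z·r^2 = 2.87e+07. δp/p = √((1·δz/z)² + (2·δr/r)²) = √(0.000221 + 0.00888) = 0.0954, so δp = 2.74e+06.
Q = p + c − s: δQ = √(δp² + δc² + δs²) = √(7.5e+12 + 5.04e+11 + 1.96e+12) = 3.16e+06
Q = 2.17e+07, so δQ/Q = 3.16e+06/2.17e+07 = 0.145.

14.5%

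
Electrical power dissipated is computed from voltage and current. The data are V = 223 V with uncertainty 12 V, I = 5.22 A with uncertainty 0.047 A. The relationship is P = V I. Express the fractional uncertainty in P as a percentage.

5.46%

Each factor contributes (exponent × relative error)² to (δP/P)²:
  (1·δV/V)² = (1×0.0538)² = 0.00290;  (1·δI/I)² = (1×0.00900)² = 8.11e-05
δP/P = √(0.00298) = 0.0546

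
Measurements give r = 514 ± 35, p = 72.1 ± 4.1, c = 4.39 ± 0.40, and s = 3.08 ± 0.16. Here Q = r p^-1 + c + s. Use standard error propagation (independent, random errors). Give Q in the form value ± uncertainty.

14.6 ± 0.765

Let w = r·p^-1 = 7.13. δw/w = √((1·δr/r)² + (-1·δp/p)²) = √(0.00464 + 0.00323) = 0.0887, so δw = 0.632.
Q = w + c + s: δQ = √(δw² + δc² + δs²) = √(0.400 + 0.160 + 0.0256) = 0.765
Q = 14.6.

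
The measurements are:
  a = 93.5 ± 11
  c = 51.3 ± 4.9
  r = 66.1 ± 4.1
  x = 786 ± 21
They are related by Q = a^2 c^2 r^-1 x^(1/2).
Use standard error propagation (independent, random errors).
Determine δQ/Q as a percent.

31.0%

Since Q is a product/quotient, work with relative uncertainties:
  (2·δa/a)² = (2×0.118)² = 0.0554;  (2·δc/c)² = (2×0.0955)² = 0.0365;  (-1·δr/r)² = (-1×0.0620)² = 0.00385;  (½·δx/x)² = (0.5×0.0267)² = 0.000178
δQ/Q = √(0.0959) = 0.310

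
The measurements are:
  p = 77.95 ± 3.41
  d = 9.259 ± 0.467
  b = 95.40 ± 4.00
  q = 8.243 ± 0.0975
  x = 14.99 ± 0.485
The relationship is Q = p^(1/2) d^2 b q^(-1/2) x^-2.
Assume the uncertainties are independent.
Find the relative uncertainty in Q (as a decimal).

Each factor contributes (exponent × relative error)² to (δQ/Q)²:
  (½·δp/p)² = (0.5×0.0437)² = 0.000478;  (2·δd/d)² = (2×0.0504)² = 0.0102;  (1·δb/b)² = (1×0.0419)² = 0.00176;  (−½·δq/q)² = (-0.5×0.0118)² = 3.5e-05;  (-2·δx/x)² = (-2×0.0324)² = 0.00419
δQ/Q = √(0.0166) = 0.129

0.129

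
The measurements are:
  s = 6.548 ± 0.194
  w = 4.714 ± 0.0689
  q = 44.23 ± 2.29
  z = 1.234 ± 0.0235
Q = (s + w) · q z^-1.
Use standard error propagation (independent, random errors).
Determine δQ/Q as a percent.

5.81%

Let u = s + w = 11.26. δu = √(δs² + δw²) = √(0.0376 + 0.00475) = 0.206, so δu/u = 0.0183.
Q is then a monomial in u, q, z:
δQ/Q = √((δu/u)² + (1·δq/q)² + (-1·δz/z)²) = √(0.000334 + 0.00268 + 0.000363) = 0.0581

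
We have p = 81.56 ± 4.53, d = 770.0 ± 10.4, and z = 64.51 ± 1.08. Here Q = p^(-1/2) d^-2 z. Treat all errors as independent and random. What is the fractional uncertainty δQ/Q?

Q is a product of powers, so relative uncertainties combine in quadrature:
  (−½·δp/p)² = (-0.5×0.0555)² = 0.000771;  (-2·δd/d)² = (-2×0.0135)² = 0.000730;  (1·δz/z)² = (1×0.0167)² = 0.000280
δQ/Q = √(0.00178) = 0.0422

0.0422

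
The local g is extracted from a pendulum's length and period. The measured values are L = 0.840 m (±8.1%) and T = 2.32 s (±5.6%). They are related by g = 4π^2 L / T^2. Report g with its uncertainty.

g is a product of powers, so relative uncertainties combine in quadrature:
  (1·δL/L)² = (1×0.0810)² = 0.00656;  (-2·δT/T)² = (-2×0.0560)² = 0.0125
δg/g = √(0.0191) = 0.138
g = 6.16 m/s^2, so δg = 0.138 × 6.16 = 0.852 m/s^2.

6.16 ± 0.852 m/s^2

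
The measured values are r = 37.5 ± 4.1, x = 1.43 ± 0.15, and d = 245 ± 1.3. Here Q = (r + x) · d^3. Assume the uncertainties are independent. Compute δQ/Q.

Let u = r + x = 38.9. δu = √(δr² + δx²) = √(16.8 + 0.0225) = 4.10, so δu/u = 0.105.
Q is then a monomial in u, d:
δQ/Q = √((δu/u)² + (3·δd/d)²) = √(0.0111 + 0.000253) = 0.107

0.107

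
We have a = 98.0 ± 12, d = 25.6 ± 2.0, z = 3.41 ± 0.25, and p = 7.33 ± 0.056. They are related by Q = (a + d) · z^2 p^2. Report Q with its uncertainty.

77200 ± 13700

Let u = a + d = 124. δu = √(δa² + δd²) = √(144 + 4.00) = 12.2, so δu/u = 0.0984.
Q is then a monomial in u, z, p:
δQ/Q = √((δu/u)² + (2·δz/z)² + (2·δp/p)²) = √(0.00969 + 0.0215 + 0.000233) = 0.177
Q = 77200, so δQ = 0.177 × 77200 = 13700.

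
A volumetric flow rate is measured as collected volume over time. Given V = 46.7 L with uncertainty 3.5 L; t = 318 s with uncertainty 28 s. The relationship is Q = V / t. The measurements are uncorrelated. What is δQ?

0.0170 L/s

Since Q is a product/quotient, work with relative uncertainties:
  (1·δV/V)² = (1×0.0749)² = 0.00562;  (-1·δt/t)² = (-1×0.0881)² = 0.00775
δQ/Q = √(0.0134) = 0.116
Q = 0.147 L/s, so δQ = 0.116 × 0.147 = 0.0170 L/s.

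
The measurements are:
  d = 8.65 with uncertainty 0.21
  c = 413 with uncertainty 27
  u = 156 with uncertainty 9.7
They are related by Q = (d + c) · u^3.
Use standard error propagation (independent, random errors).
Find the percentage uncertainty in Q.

Let w = d + c = 422. δw = √(δd² + δc²) = √(0.0441 + 729) = 27.0, so δw/w = 0.0640.
Q is then a monomial in w, u:
δQ/Q = √((δw/w)² + (3·δu/u)²) = √(0.00410 + 0.0348) = 0.197

19.7%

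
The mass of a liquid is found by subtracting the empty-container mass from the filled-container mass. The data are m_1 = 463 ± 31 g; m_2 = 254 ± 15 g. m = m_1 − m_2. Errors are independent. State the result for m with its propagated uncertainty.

209 ± 34.4 g

m is a linear combination, so absolute uncertainties add in quadrature:
  (δm_1)² = 961;  (δm_2)² = 225
δm = √(1190) = 34.4 g
m = 209 g.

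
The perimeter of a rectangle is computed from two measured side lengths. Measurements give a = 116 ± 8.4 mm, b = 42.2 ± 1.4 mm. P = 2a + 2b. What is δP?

Each term contributes (cᵢ δxᵢ)² to (δP)²:
  (2·δa)² = 282;  (2·δb)² = 7.84
δP = √(290) = 17.0 mm

17.0 mm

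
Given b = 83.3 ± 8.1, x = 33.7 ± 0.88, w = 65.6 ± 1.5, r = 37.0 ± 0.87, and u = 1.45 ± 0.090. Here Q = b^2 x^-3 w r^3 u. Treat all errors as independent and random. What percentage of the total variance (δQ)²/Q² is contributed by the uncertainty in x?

(δQ/Q)² = (2·δb/b)² + (-3·δx/x)² + (1·δw/w)² + (3·δr/r)² + (1·δu/u)²
  b term: (2×0.0972)² = 0.0378
  x term: (-3×0.0261)² = 0.00614
  w term: (1×0.0229)² = 0.000523
  r term: (3×0.0235)² = 0.00498
  u term: (1×0.0621)² = 0.00385
Total = 0.0533. Share from x = 0.00614/0.0533 = 0.115.

11.5%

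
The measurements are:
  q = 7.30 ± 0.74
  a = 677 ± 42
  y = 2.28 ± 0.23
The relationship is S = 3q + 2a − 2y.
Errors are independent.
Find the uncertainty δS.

Absolute uncertainties add in quadrature for a linear combination:
  (3·δq)² = 4.93;  (2·δa)² = 7060;  (2·δy)² = 0.212
δS = √(7060) = 84.0

84.0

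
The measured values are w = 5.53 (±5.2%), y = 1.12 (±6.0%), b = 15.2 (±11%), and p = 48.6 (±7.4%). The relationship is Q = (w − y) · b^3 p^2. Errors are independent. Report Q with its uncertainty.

Let u = w − y = 4.41. δu = √(δw² + δy²) = √(0.0827 + 0.00452) = 0.295, so δu/u = 0.0670.
Q is then a monomial in u, b, p:
δQ/Q = √((δu/u)² + (3·δb/b)² + (2·δp/p)²) = √(0.00448 + 0.109 + 0.0219) = 0.368
Q = 3.66e+07, so δQ = 0.368 × 3.66e+07 = 1.35e+07.

(3.66 ± 1.35) × 10^7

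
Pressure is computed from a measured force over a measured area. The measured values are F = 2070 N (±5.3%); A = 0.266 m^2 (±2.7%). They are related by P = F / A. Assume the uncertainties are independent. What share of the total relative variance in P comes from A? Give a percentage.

(δP/P)² = (1·δF/F)² + (-1·δA/A)²
  F term: (1×0.0530)² = 0.00281
  A term: (-1×0.0270)² = 0.000729
Total = 0.00354. Share from A = 0.000729/0.00354 = 0.206.

20.6%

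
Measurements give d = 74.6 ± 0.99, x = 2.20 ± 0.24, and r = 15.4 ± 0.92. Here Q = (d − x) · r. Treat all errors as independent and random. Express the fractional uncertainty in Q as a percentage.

Let u = d − x = 72.4. δu = √(δd² + δx²) = √(0.980 + 0.0576) = 1.02, so δu/u = 0.0141.
Q is then a monomial in u, r:
δQ/Q = √((δu/u)² + (1·δr/r)²) = √(0.000198 + 0.00357) = 0.0614

6.14%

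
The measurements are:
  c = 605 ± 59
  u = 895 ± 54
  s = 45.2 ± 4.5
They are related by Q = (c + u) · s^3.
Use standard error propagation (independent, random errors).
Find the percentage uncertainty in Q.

Let w = c + u = 1500. δw = √(δc² + δu²) = √(3480 + 2920) = 80.0, so δw/w = 0.0533.
Q is then a monomial in w, s:
δQ/Q = √((δw/w)² + (3·δs/s)²) = √(0.00284 + 0.0892) = 0.303

30.3%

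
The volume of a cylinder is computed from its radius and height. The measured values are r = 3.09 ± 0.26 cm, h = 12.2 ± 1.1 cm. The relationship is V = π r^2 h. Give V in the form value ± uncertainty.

366 ± 69.9 cm^3

Each factor contributes (exponent × relative error)² to (δV/V)²:
  (2·δr/r)² = (2×0.0841)² = 0.0283;  (1·δh/h)² = (1×0.0902)² = 0.00813
δV/V = √(0.0364) = 0.191
V = 366 cm^3, so δV = 0.191 × 366 = 69.9 cm^3.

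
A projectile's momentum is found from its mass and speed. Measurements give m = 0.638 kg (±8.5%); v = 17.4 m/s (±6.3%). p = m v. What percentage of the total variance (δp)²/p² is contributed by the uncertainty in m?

(δp/p)² = (1·δm/m)² + (1·δv/v)²
  m term: (1×0.0850)² = 0.00723
  v term: (1×0.0630)² = 0.00397
Total = 0.0112. Share from m = 0.00723/0.0112 = 0.645.

64.5%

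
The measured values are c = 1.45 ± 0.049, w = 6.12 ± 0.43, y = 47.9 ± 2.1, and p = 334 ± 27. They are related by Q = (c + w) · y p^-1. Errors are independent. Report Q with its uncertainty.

Let u = c + w = 7.57. δu = √(δc² + δw²) = √(0.00240 + 0.185) = 0.433, so δu/u = 0.0572.
Q is then a monomial in u, y, p:
δQ/Q = √((δu/u)² + (1·δy/y)² + (-1·δp/p)²) = √(0.00327 + 0.00192 + 0.00653) = 0.108
Q = 1.09, so δQ = 0.108 × 1.09 = 0.118.

1.09 ± 0.118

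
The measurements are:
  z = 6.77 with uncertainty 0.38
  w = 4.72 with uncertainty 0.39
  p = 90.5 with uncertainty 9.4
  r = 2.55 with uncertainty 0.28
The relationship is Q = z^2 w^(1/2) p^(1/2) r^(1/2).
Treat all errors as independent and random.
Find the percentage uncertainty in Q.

14.1%

Since Q is a product/quotient, work with relative uncertainties:
  (2·δz/z)² = (2×0.0561)² = 0.0126;  (½·δw/w)² = (0.5×0.0826)² = 0.00171;  (½·δp/p)² = (0.5×0.104)² = 0.00270;  (½·δr/r)² = (0.5×0.110)² = 0.00301
δQ/Q = √(0.0200) = 0.141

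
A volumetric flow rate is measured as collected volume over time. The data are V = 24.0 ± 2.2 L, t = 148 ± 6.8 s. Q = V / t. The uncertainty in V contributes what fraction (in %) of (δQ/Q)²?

79.9%

(δQ/Q)² = (1·δV/V)² + (-1·δt/t)²
  V term: (1×0.0917)² = 0.00840
  t term: (-1×0.0459)² = 0.00211
Total = 0.0105. Share from V = 0.00840/0.0105 = 0.799.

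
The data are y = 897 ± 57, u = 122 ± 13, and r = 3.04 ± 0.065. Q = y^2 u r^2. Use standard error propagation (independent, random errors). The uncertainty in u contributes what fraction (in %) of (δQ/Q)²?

38.7%

(δQ/Q)² = (2·δy/y)² + (1·δu/u)² + (2·δr/r)²
  y term: (2×0.0635)² = 0.0162
  u term: (1×0.107)² = 0.0114
  r term: (2×0.0214)² = 0.00183
Total = 0.0293. Share from u = 0.0114/0.0293 = 0.387.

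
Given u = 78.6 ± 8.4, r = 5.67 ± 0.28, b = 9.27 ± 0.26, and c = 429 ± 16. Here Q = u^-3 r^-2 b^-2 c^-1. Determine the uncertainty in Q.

Each factor contributes (exponent × relative error)² to (δQ/Q)²:
  (-3·δu/u)² = (-3×0.107)² = 0.103;  (-2·δr/r)² = (-2×0.0494)² = 0.00975;  (-2·δb/b)² = (-2×0.0280)² = 0.00315;  (-1·δc/c)² = (-1×0.0373)² = 0.00139
δQ/Q = √(0.117) = 0.342
Q = 1.74e-12, so δQ = 0.342 × 1.74e-12 = 5.95e-13.

5.95e-13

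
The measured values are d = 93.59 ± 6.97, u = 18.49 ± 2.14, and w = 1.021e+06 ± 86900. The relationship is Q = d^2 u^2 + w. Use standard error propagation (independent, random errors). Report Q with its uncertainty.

Let p = d^2·u^2 = 2.995e+06. δp/p = √((2·δd/d)² + (2·δu/u)²) = √(0.0222 + 0.0536) = 0.275, so δp = 8.24e+05.
Q = p + w: δQ = √(δp² + δw²) = √(6.79e+11 + 7.55e+09) = 8.29e+05
Q = 4.016e+06.

(4.016 ± 0.829) × 10^6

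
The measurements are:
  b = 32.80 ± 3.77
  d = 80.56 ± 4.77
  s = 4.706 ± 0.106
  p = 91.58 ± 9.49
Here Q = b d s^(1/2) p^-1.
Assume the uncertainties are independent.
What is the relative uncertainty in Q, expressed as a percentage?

16.6%

Relative error in a monomial: (δQ/Q)² = Σ (nᵢ · δxᵢ/xᵢ)².
  (1·δb/b)² = (1×0.115)² = 0.0132;  (1·δd/d)² = (1×0.0592)² = 0.00351;  (½·δs/s)² = (0.5×0.0225)² = 0.000127;  (-1·δp/p)² = (-1×0.104)² = 0.0107
δQ/Q = √(0.0276) = 0.166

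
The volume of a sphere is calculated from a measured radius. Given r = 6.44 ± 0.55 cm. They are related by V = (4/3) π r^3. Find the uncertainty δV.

287 cm^3

V ∝ r^3, so δV/V = |3| · δr/r = 3 × 0.0854 = 0.256.
V = 1120 cm^3, so δV = 0.256 × 1120 = 287 cm^3.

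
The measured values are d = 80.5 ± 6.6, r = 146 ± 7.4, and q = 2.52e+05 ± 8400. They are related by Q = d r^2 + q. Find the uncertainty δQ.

2.24e+05

Let p = d·r^2 = 1.72e+06. δp/p = √((1·δd/d)² + (2·δr/r)²) = √(0.00672 + 0.0103) = 0.130, so δp = 2.24e+05.
Q = p + q: δQ = √(δp² + δq²) = √(5e+10 + 7.06e+07) = 2.24e+05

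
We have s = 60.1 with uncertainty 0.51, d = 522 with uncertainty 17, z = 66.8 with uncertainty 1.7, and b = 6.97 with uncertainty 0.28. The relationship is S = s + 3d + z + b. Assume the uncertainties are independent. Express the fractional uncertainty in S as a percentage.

3.00%

Absolute uncertainties add in quadrature for a linear combination:
  (δs)² = 0.260;  (3·δd)² = 2600;  (δz)² = 2.89;  (δb)² = 0.0784
δS = √(2600) = 51.0
S = 1700, so δS/S = 51.0/1700 = 0.0300.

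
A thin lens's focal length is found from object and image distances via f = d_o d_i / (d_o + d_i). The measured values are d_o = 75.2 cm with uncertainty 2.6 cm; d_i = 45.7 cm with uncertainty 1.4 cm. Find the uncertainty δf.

∂f/∂d_o = (d_i/(d_o+d_i))² = 0.143;  ∂f/∂d_i = (d_o/(d_o+d_i))² = 0.387
δf = √((∂f/∂d_o · δd_o)² + (∂f/∂d_i · δd_i)²) = √(0.138 + 0.293) = 0.657 cm

0.657 cm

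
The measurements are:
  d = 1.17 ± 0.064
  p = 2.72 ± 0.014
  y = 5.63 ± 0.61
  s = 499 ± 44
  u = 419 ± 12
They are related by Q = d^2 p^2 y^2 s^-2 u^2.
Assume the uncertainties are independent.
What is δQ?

Relative error in a monomial: (δQ/Q)² = Σ (nᵢ · δxᵢ/xᵢ)².
  (2·δd/d)² = (2×0.0547)² = 0.0120;  (2·δp/p)² = (2×0.00515)² = 0.000106;  (2·δy/y)² = (2×0.108)² = 0.0470;  (-2·δs/s)² = (-2×0.0882)² = 0.0311;  (2·δu/u)² = (2×0.0286)² = 0.00328
δQ/Q = √(0.0934) = 0.306
Q = 226, so δQ = 0.306 × 226 = 69.2.

69.2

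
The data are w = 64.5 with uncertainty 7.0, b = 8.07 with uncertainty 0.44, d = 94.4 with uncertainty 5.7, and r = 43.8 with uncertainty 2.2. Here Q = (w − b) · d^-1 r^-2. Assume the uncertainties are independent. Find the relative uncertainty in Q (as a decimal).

0.171

Let u = w − b = 56.4. δu = √(δw² + δb²) = √(49.0 + 0.194) = 7.01, so δu/u = 0.124.
Q is then a monomial in u, d, r:
δQ/Q = √((δu/u)² + (-1·δd/d)² + (-2·δr/r)²) = √(0.0154 + 0.00365 + 0.0101) = 0.171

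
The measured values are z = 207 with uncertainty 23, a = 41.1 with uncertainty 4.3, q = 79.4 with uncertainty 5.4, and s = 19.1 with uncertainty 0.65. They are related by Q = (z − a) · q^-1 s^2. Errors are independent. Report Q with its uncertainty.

Let u = z − a = 166. δu = √(δz² + δa²) = √(529 + 18.5) = 23.4, so δu/u = 0.141.
Q is then a monomial in u, q, s:
δQ/Q = √((δu/u)² + (-1·δq/q)² + (2·δs/s)²) = √(0.0199 + 0.00463 + 0.00463) = 0.171
Q = 762, so δQ = 0.171 × 762 = 130.

762 ± 130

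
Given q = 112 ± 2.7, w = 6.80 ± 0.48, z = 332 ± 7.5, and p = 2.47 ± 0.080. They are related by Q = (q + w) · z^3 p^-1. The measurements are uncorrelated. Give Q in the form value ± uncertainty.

Let u = q + w = 119. δu = √(δq² + δw²) = √(7.29 + 0.230) = 2.74, so δu/u = 0.0231.
Q is then a monomial in u, z, p:
δQ/Q = √((δu/u)² + (3·δz/z)² + (-1·δp/p)²) = √(0.000533 + 0.00459 + 0.00105) = 0.0786
Q = 1.76e+09, so δQ = 0.0786 × 1.76e+09 = 1.38e+08.

(1.76 ± 0.138) × 10^9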